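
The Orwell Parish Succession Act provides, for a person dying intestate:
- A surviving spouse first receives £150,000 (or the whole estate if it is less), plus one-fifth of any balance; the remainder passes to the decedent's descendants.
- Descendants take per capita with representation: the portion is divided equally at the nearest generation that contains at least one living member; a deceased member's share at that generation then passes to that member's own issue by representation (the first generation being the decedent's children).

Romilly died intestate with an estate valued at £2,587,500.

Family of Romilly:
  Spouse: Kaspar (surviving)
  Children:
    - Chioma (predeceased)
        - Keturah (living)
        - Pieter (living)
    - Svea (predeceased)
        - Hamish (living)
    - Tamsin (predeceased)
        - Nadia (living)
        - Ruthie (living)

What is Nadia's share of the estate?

Nadia receives £390,000.

Kaspar first takes £150,000, leaving a balance of £2,437,500. Kaspar then takes one-fifth of the balance (£487,500), for a total of £637,500. The remaining £1,950,000 passes to the descendants.
No child survives, so the initial division is made at the grandchildren's generation.
The descendants' portion (£1,950,000) is divided into 5 shares of £390,000: Keturah, Pieter, Hamish, Nadia, and Ruthie each take £390,000.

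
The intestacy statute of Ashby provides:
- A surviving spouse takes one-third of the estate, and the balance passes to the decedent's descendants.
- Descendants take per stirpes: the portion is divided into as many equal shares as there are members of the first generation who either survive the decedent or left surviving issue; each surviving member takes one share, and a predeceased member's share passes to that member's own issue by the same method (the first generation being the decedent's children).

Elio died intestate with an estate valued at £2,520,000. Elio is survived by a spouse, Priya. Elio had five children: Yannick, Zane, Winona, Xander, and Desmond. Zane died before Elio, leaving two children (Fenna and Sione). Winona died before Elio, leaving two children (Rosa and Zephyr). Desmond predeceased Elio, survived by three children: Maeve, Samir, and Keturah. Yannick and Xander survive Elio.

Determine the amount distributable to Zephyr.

Zephyr receives £168,000.

Priya takes one-third of £2,520,000 = £840,000. The remaining £1,680,000 passes to the descendants.
The descendants' portion (£1,680,000) is divided into 5 shares of £336,000: Yannick and Xander each take £336,000; Zane's £336,000 share passes to Zane's issue; Winona's £336,000 share passes to Winona's issue; Desmond's £336,000 share passes to Desmond's issue.
Zane's share (£336,000) is divided into 2 shares of £168,000: Fenna and Sione each take £168,000.
Winona's share (£336,000) is divided into 2 shares of £168,000: Rosa and Zephyr each take £168,000.
Desmond's share (£336,000) is divided into 3 shares of £112,000: Maeve, Samir, and Keturah each take £112,000.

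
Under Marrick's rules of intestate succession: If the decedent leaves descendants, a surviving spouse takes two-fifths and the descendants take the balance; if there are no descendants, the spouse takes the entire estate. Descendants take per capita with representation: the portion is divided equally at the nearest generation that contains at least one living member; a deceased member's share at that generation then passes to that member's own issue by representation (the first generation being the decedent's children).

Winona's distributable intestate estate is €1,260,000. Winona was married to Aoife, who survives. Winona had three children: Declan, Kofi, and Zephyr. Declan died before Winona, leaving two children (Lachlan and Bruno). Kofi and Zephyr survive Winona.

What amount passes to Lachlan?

Aoife takes two-fifths of €1,260,000 = €504,000. The remaining €756,000 passes to the descendants.
The descendants' portion (€756,000) is divided into 3 shares of €252,000: Kofi and Zephyr each take €252,000; Declan's €252,000 share passes to Declan's issue.
Declan's share (€252,000) is divided into 2 shares of €126,000: Lachlan and Bruno each take €126,000.

Lachlan receives €126,000.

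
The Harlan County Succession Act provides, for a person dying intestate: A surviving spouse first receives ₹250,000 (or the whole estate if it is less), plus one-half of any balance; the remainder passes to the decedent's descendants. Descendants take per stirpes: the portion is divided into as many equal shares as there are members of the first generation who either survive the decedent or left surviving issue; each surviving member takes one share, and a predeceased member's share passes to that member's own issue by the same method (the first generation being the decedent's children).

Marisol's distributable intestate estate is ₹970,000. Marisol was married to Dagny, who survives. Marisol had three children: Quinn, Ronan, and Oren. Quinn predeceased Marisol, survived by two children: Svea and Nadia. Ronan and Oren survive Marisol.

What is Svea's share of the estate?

Dagny first takes ₹250,000, leaving a balance of ₹720,000. Dagny then takes one-half of the balance (₹360,000), for a total of ₹610,000. The remaining ₹360,000 passes to the descendants.
The descendants' portion (₹360,000) is divided into 3 shares of ₹120,000: Ronan and Oren each take ₹120,000; Quinn's ₹120,000 share passes to Quinn's issue.
Quinn's share (₹120,000) is divided into 2 shares of ₹60,000: Svea and Nadia each take ₹60,000.

Svea receives ₹60,000.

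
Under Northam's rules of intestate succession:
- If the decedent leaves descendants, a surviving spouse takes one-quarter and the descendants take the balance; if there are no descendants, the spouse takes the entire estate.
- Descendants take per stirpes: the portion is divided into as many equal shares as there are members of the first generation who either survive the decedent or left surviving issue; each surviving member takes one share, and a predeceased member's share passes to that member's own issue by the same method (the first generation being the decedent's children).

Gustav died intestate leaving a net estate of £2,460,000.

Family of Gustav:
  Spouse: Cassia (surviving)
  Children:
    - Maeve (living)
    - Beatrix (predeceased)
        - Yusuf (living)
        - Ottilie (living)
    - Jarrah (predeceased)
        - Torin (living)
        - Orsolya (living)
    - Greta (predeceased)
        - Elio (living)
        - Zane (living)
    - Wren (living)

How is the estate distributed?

Cassia takes one-quarter of £2,460,000 = £615,000. The remaining £1,845,000 passes to the descendants.
The descendants' portion (£1,845,000) is divided into 5 shares of £369,000: Maeve and Wren each take £369,000; Beatrix's £369,000 share passes to Beatrix's issue; Jarrah's £369,000 share passes to Jarrah's issue; Greta's £369,000 share passes to Greta's issue.
Beatrix's share (£369,000) is divided into 2 shares of £184,500: Yusuf and Ottilie each take £184,500.
Jarrah's share (£369,000) is divided into 2 shares of £184,500: Torin and Orsolya each take £184,500.
Greta's share (£369,000) is divided into 2 shares of £184,500: Elio and Zane each take £184,500.

Cassia: £615,000; Maeve: £369,000; Yusuf: £184,500; Ottilie: £184,500; Torin: £184,500; Orsolya: £184,500; Elio: £184,500; Zane: £184,500; Wren: £369,000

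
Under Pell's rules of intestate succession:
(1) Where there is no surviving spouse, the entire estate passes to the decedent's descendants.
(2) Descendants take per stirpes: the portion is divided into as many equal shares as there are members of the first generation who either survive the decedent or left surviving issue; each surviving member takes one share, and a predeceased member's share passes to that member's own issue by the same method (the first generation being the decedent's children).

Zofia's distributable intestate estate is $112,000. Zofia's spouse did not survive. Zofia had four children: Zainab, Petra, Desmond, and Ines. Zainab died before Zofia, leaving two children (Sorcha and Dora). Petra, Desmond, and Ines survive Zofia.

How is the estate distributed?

Sorcha: $14,000; Dora: $14,000; Petra: $28,000; Desmond: $28,000; Ines: $28,000

The entire $112,000 passes to the descendants.
That amount ($112,000) is divided into 4 shares of $28,000: Petra, Desmond, and Ines each take $28,000; Zainab's $28,000 share passes to Zainab's issue.
Zainab's share ($28,000) is divided into 2 shares of $14,000: Sorcha and Dora each take $14,000.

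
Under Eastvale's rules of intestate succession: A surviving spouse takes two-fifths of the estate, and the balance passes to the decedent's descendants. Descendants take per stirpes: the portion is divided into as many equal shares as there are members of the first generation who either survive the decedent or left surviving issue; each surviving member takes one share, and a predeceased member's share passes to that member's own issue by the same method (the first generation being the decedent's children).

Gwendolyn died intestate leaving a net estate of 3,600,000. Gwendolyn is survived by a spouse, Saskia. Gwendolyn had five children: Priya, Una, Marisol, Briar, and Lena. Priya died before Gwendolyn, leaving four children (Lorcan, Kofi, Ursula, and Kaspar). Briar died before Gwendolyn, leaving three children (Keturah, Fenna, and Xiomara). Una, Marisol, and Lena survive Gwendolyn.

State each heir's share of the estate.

Saskia takes two-fifths of 3,600,000 = 1,440,000. The remaining 2,160,000 passes to the descendants.
The descendants' portion (2,160,000) is divided into 5 shares of 432,000: Una, Marisol, and Lena each take 432,000; Priya's 432,000 share passes to Priya's issue; Briar's 432,000 share passes to Briar's issue.
Priya's share (432,000) is divided into 4 shares of 108,000: Lorcan, Kofi, Ursula, and Kaspar each take 108,000.
Briar's share (432,000) is divided into 3 shares of 144,000: Keturah, Fenna, and Xiomara each take 144,000.

Saskia: 1,440,000; Lorcan: 108,000; Kofi: 108,000; Ursula: 108,000; Kaspar: 108,000; Una: 432,000; Marisol: 432,000; Keturah: 144,000; Fenna: 144,000; Xiomara: 144,000; Lena: 432,000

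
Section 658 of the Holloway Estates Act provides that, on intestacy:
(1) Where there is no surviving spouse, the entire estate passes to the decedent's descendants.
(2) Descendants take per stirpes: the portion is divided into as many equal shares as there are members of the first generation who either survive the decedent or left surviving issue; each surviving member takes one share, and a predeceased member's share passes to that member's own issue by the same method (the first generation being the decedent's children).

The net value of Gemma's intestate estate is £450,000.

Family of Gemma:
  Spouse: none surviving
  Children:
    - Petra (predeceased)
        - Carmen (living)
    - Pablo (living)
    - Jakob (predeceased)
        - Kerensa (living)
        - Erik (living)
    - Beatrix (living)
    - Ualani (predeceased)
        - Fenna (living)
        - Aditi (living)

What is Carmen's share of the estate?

The entire £450,000 passes to the descendants.
That amount (£450,000) is divided into 5 shares of £90,000: Pablo and Beatrix each take £90,000; Petra's £90,000 share passes to Petra's issue; Jakob's £90,000 share passes to Jakob's issue; Ualani's £90,000 share passes to Ualani's issue.
Petra's share (£90,000) passes entirely to Carmen.
Jakob's share (£90,000) is divided into 2 shares of £45,000: Kerensa and Erik each take £45,000.
Ualani's share (£90,000) is divided into 2 shares of £45,000: Fenna and Aditi each take £45,000.

Carmen receives £90,000.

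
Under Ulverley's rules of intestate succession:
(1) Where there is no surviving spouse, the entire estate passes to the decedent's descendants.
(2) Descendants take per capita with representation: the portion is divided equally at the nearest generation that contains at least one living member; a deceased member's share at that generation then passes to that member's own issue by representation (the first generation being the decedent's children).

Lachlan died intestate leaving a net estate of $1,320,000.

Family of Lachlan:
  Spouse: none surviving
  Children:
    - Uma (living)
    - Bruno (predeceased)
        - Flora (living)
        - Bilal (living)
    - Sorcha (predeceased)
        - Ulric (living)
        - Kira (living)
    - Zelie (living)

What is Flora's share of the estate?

Flora receives $165,000.

The entire $1,320,000 passes to the descendants.
That amount ($1,320,000) is divided into 4 shares of $330,000: Uma and Zelie each take $330,000; Bruno's $330,000 share passes to Bruno's issue; Sorcha's $330,000 share passes to Sorcha's issue.
Bruno's share ($330,000) is divided into 2 shares of $165,000: Flora and Bilal each take $165,000.
Sorcha's share ($330,000) is divided into 2 shares of $165,000: Ulric and Kira each take $165,000.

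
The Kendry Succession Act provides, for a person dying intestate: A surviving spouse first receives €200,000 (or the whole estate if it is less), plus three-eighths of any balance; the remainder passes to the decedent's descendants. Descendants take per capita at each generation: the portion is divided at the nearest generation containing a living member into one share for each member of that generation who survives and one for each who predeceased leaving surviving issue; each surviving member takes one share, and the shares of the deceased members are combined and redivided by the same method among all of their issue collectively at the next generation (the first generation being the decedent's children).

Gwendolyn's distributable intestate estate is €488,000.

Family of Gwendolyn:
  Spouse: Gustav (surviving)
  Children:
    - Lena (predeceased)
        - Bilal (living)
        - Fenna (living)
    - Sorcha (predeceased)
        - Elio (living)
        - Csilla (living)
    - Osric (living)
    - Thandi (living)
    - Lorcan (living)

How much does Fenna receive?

Gustav first takes €200,000, leaving a balance of €288,000. Gustav then takes three-eighths of the balance (€108,000), for a total of €308,000. The remaining €180,000 passes to the descendants.
The descendants' portion (€180,000) is divided at the children's generation into 5 shares of €36,000. Osric, Thandi, and Lorcan each take €36,000. The 2 shares of the deceased (Lena and Sorcha) are combined into a pool of €72,000.
That pool (€72,000) is divided at the grandchildren's generation equally among Bilal, Fenna, Elio, and Csilla: €18,000 each.

Fenna receives €18,000.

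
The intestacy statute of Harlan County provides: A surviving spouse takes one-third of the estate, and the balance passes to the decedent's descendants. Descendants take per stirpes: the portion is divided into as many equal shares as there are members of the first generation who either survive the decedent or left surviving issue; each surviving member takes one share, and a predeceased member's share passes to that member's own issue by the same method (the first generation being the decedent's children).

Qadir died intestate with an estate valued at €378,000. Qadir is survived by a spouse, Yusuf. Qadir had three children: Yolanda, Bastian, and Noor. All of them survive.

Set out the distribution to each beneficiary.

Yusuf: €126,000; Yolanda: €84,000; Bastian: €84,000; Noor: €84,000

Yusuf takes one-third of €378,000 = €126,000. The remaining €252,000 passes to the descendants.
The descendants' portion (€252,000) is divided into 3 shares of €84,000: Yolanda, Bastian, and Noor each take €84,000.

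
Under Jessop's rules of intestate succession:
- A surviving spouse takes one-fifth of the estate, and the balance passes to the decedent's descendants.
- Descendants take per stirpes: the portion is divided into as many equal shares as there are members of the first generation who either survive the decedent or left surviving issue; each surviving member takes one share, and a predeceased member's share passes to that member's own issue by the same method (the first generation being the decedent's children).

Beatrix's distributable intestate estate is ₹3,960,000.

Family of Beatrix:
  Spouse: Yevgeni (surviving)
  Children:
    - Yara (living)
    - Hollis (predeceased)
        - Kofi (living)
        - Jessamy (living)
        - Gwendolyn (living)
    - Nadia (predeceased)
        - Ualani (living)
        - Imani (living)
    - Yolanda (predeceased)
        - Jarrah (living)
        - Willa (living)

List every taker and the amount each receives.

Yevgeni: ₹792,000; Yara: ₹792,000; Kofi: ₹264,000; Jessamy: ₹264,000; Gwendolyn: ₹264,000; Ualani: ₹396,000; Imani: ₹396,000; Jarrah: ₹396,000; Willa: ₹396,000

Yevgeni takes one-fifth of ₹3,960,000 = ₹792,000. The remaining ₹3,168,000 passes to the descendants.
The descendants' portion (₹3,168,000) is divided into 4 shares of ₹792,000: Yara takes ₹792,000; Hollis's ₹792,000 share passes to Hollis's issue; Nadia's ₹792,000 share passes to Nadia's issue; Yolanda's ₹792,000 share passes to Yolanda's issue.
Hollis's share (₹792,000) is divided into 3 shares of ₹264,000: Kofi, Jessamy, and Gwendolyn each take ₹264,000.
Nadia's share (₹792,000) is divided into 2 shares of ₹396,000: Ualani and Imani each take ₹396,000.
Yolanda's share (₹792,000) is divided into 2 shares of ₹396,000: Jarrah and Willa each take ₹396,000.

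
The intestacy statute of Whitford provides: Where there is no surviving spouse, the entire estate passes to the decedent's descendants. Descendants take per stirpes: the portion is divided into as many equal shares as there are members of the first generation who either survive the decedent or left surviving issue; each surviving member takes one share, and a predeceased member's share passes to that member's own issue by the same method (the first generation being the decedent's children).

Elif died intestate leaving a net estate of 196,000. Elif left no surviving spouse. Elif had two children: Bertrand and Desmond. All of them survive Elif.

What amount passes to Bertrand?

The entire 196,000 passes to the descendants.
That amount (196,000) is divided into 2 shares of 98,000: Bertrand and Desmond each take 98,000.

Bertrand receives 98,000.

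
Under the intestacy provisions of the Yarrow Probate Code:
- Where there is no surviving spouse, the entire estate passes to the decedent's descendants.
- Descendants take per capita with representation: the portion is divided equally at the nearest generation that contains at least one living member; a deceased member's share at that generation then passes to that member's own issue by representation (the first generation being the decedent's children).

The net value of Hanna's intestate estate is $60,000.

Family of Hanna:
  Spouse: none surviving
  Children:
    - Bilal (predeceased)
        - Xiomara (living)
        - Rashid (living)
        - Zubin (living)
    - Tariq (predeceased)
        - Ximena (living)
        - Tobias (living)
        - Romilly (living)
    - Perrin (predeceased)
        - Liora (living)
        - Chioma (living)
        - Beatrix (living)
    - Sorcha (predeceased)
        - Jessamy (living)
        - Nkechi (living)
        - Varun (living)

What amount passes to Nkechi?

The entire $60,000 passes to the descendants.
No child survives, so the initial division is made at the grandchildren's generation.
That amount ($60,000) is divided into 12 shares of $5,000: Xiomara, Rashid, Zubin, Ximena, Tobias, Romilly, Liora, Chioma, Beatrix, Jessamy, Nkechi, and Varun each take $5,000.

Nkechi receives $5,000.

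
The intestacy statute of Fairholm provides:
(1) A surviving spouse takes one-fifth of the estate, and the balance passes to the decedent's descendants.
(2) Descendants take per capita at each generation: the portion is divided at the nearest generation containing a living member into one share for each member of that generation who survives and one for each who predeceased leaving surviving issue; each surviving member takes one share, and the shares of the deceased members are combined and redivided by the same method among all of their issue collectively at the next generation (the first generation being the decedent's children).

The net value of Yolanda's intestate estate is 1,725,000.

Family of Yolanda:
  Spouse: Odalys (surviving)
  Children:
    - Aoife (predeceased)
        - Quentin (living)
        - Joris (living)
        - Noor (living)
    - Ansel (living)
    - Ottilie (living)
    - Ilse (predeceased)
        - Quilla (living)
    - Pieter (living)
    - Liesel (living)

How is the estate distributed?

Odalys takes one-fifth of 1,725,000 = 345,000. The remaining 1,380,000 passes to the descendants.
The descendants' portion (1,380,000) is divided at the children's generation into 6 shares of 230,000. Ansel, Ottilie, Pieter, and Liesel each take 230,000. The 2 shares of the deceased (Aoife and Ilse) are combined into a pool of 460,000.
That pool (460,000) is divided at the grandchildren's generation equally among Quentin, Joris, Noor, and Quilla: 115,000 each.

Odalys: 345,000; Quentin: 115,000; Joris: 115,000; Noor: 115,000; Ansel: 230,000; Ottilie: 230,000; Quilla: 115,000; Pieter: 230,000; Liesel: 230,000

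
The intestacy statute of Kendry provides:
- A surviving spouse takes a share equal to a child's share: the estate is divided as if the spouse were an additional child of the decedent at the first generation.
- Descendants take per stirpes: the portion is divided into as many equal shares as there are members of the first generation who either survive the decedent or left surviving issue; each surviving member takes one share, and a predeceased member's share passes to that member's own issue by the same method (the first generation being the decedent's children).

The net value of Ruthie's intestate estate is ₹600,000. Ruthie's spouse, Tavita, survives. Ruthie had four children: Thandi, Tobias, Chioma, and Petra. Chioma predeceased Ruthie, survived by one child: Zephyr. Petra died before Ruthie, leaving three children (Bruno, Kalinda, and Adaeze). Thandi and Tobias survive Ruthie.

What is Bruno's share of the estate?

Bruno receives ₹40,000.

The spouse counts as an additional share at the children's level, so there are 5 primary shares of ₹120,000. Tavita takes one such share (₹120,000).
The children's combined portion (₹480,000) is divided into 4 shares of ₹120,000: Thandi and Tobias each take ₹120,000; Chioma's ₹120,000 share passes to Chioma's issue; Petra's ₹120,000 share passes to Petra's issue.
Chioma's share (₹120,000) passes entirely to Zephyr.
Petra's share (₹120,000) is divided into 3 shares of ₹40,000: Bruno, Kalinda, and Adaeze each take ₹40,000.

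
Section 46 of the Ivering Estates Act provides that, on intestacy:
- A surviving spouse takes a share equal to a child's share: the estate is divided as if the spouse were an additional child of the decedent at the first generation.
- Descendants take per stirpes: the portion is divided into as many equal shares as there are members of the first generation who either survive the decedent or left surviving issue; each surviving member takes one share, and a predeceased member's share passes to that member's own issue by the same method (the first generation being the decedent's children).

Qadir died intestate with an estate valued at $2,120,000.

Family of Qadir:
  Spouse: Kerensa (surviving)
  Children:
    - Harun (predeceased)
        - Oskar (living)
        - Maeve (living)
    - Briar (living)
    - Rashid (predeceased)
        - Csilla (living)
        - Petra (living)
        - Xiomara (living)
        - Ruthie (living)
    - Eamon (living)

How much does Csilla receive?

The spouse counts as an additional share at the children's level, so there are 5 primary shares of $424,000. Kerensa takes one such share ($424,000).
The children's combined portion ($1,696,000) is divided into 4 shares of $424,000: Briar and Eamon each take $424,000; Harun's $424,000 share passes to Harun's issue; Rashid's $424,000 share passes to Rashid's issue.
Harun's share ($424,000) is divided into 2 shares of $212,000: Oskar and Maeve each take $212,000.
Rashid's share ($424,000) is divided into 4 shares of $106,000: Csilla, Petra, Xiomara, and Ruthie each take $106,000.

Csilla receives $106,000.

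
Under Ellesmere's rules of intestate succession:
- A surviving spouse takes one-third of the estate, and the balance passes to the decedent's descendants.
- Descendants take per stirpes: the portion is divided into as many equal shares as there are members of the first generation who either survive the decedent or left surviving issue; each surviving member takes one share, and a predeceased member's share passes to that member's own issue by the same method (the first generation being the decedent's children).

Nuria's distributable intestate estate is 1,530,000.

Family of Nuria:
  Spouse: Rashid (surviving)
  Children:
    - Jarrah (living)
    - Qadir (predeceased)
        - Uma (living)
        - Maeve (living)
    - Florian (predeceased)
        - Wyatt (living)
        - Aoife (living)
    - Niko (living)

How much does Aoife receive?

Aoife receives 127,500.

Rashid takes one-third of 1,530,000 = 510,000. The remaining 1,020,000 passes to the descendants.
The descendants' portion (1,020,000) is divided into 4 shares of 255,000: Jarrah and Niko each take 255,000; Qadir's 255,000 share passes to Qadir's issue; Florian's 255,000 share passes to Florian's issue.
Qadir's share (255,000) is divided into 2 shares of 127,500: Uma and Maeve each take 127,500.
Florian's share (255,000) is divided into 2 shares of 127,500: Wyatt and Aoife each take 127,500.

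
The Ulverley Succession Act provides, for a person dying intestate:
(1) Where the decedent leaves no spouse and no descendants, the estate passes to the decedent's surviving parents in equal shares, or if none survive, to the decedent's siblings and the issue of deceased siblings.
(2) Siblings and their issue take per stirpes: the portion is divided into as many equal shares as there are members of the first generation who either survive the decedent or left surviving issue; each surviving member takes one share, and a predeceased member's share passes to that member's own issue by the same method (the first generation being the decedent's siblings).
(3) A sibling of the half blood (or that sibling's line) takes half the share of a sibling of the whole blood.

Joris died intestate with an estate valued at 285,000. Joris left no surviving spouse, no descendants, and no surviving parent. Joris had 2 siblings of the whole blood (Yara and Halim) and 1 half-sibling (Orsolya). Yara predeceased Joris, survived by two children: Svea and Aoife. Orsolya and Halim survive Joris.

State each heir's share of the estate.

The entire 285,000 passes to the siblings and their issue.
Counting each half-blood sibling's line as half a unit, there are 5/2 units in 285,000, so one unit is 114,000. Whole-blood lines (Yara and Halim) take 114,000 each; half-blood lines (Orsolya) take 57,000 each.
Yara's share (114,000) is divided into 2 shares of 57,000: Svea and Aoife each take 57,000.

Orsolya: 57,000; Svea: 57,000; Aoife: 57,000; Halim: 114,000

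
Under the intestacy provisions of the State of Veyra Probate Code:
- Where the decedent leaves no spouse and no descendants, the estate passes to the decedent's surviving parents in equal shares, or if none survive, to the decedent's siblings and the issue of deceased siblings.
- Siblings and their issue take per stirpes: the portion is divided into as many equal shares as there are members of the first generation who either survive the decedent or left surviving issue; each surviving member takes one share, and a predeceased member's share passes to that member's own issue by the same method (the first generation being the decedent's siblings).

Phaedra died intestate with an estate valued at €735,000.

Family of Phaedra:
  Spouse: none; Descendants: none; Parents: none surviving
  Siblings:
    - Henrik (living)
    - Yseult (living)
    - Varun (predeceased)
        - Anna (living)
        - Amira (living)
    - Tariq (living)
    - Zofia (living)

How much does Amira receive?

The entire €735,000 passes to the siblings and their issue.
That amount (€735,000) is divided into 5 shares of €147,000: Henrik, Yseult, Tariq, and Zofia each take €147,000; Varun's €147,000 share passes to Varun's issue.
Varun's share (€147,000) is divided into 2 shares of €73,500: Anna and Amira each take €73,500.

Amira receives €73,500.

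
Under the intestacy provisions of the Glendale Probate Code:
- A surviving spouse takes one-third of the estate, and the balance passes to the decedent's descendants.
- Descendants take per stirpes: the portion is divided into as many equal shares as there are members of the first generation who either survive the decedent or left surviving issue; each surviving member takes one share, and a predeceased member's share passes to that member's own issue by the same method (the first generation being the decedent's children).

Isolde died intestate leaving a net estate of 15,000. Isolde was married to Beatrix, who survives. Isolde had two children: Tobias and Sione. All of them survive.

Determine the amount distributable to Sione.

Sione receives 5,000.

Beatrix takes one-third of 15,000 = 5,000. The remaining 10,000 passes to the descendants.
The descendants' portion (10,000) is divided into 2 shares of 5,000: Tobias and Sione each take 5,000.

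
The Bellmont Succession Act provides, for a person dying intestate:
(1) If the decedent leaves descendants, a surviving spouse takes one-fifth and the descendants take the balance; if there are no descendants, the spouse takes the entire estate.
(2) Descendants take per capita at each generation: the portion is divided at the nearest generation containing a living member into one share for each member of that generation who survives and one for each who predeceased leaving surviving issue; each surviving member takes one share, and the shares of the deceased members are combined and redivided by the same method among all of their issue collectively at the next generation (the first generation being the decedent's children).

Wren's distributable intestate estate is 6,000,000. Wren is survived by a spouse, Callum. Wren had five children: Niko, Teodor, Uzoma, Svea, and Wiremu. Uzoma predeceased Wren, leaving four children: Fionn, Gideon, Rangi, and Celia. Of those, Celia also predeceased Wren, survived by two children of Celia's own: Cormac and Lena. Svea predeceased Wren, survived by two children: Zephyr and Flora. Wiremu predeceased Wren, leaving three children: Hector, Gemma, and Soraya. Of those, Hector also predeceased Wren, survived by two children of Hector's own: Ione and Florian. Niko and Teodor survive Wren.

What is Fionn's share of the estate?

Callum takes one-fifth of 6,000,000 = 1,200,000. The remaining 4,800,000 passes to the descendants.
The descendants' portion (4,800,000) is divided at the children's generation into 5 shares of 960,000. Niko and Teodor each take 960,000. The 3 shares of the deceased (Uzoma, Svea, and Wiremu) are combined into a pool of 2,880,000.
That pool (2,880,000) is divided at the grandchildren's generation into 9 shares of 320,000. Fionn, Gideon, Rangi, Zephyr, Flora, Gemma, and Soraya each take 320,000. The 2 shares of the deceased (Celia and Hector) are combined into a pool of 640,000.
That pool (640,000) is divided at the great-grandchildren's generation equally among Cormac, Lena, Ione, and Florian: 160,000 each.

Fionn receives 320,000.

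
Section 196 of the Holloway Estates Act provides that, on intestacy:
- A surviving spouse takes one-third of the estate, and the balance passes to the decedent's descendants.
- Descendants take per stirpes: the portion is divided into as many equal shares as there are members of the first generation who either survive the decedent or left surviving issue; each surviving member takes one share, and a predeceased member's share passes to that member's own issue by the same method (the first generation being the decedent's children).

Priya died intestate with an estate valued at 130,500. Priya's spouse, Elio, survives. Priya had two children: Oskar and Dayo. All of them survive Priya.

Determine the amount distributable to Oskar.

Oskar receives 43,500.

Elio takes one-third of 130,500 = 43,500. The remaining 87,000 passes to the descendants.
The descendants' portion (87,000) is divided into 2 shares of 43,500: Oskar and Dayo each take 43,500.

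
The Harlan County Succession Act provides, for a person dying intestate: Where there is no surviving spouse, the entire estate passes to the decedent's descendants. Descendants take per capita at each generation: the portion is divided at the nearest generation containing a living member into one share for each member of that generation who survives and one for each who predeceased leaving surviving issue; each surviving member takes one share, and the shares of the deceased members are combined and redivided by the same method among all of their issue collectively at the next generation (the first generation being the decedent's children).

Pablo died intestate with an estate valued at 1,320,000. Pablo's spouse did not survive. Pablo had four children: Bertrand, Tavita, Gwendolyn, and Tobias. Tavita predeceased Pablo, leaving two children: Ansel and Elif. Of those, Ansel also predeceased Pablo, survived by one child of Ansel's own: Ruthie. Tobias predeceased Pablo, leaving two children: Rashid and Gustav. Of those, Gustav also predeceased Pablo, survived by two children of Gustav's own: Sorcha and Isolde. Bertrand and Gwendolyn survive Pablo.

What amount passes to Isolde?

The entire 1,320,000 passes to the descendants.
That amount (1,320,000) is divided at the children's generation into 4 shares of 330,000. Bertrand and Gwendolyn each take 330,000. The 2 shares of the deceased (Tavita and Tobias) are combined into a pool of 660,000.
That pool (660,000) is divided at the grandchildren's generation into 4 shares of 165,000. Elif and Rashid each take 165,000. The 2 shares of the deceased (Ansel and Gustav) are combined into a pool of 330,000.
That pool (330,000) is divided at the great-grandchildren's generation equally among Ruthie, Sorcha, and Isolde: 110,000 each.

Isolde receives 110,000.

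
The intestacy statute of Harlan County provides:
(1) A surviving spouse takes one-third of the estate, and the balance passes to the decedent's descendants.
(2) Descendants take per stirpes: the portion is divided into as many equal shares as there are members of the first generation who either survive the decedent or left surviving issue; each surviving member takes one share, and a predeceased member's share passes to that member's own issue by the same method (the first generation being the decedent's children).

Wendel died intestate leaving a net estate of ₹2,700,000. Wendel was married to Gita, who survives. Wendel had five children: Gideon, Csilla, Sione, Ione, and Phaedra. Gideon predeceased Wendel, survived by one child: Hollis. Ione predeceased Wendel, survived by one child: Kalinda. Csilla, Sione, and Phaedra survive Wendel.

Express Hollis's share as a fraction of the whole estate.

Gita takes one-third of ₹2,700,000 = ₹900,000. The remaining ₹1,800,000 passes to the descendants.
The descendants' portion (₹1,800,000) is divided into 5 shares of ₹360,000: Csilla, Sione, and Phaedra each take ₹360,000; Gideon's ₹360,000 share passes to Gideon's issue; Ione's ₹360,000 share passes to Ione's issue.
Gideon's share (₹360,000) passes entirely to Hollis.
Ione's share (₹360,000) passes entirely to Kalinda.

Hollis receives 2/15 of the estate.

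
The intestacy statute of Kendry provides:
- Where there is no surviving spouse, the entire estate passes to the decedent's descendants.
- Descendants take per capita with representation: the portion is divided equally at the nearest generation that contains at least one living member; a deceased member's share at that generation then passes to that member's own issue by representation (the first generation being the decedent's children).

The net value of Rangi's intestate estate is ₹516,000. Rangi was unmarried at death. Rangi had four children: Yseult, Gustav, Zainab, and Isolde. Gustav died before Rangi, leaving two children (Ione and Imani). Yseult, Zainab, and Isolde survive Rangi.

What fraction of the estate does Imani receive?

Imani receives 1/8 of the estate.

The entire ₹516,000 passes to the descendants.
That amount (₹516,000) is divided into 4 shares of ₹129,000: Yseult, Zainab, and Isolde each take ₹129,000; Gustav's ₹129,000 share passes to Gustav's issue.
Gustav's share (₹129,000) is divided into 2 shares of ₹64,500: Ione and Imani each take ₹64,500.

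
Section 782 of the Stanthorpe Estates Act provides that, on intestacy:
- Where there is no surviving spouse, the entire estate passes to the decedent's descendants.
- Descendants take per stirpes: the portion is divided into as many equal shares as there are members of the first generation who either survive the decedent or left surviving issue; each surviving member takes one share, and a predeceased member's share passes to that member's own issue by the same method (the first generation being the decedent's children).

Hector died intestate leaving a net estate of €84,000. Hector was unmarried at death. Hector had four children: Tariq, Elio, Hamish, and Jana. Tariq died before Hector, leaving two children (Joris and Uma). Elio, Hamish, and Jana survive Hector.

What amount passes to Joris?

Joris receives €10,500.

The entire €84,000 passes to the descendants.
That amount (€84,000) is divided into 4 shares of €21,000: Elio, Hamish, and Jana each take €21,000; Tariq's €21,000 share passes to Tariq's issue.
Tariq's share (€21,000) is divided into 2 shares of €10,500: Joris and Uma each take €10,500.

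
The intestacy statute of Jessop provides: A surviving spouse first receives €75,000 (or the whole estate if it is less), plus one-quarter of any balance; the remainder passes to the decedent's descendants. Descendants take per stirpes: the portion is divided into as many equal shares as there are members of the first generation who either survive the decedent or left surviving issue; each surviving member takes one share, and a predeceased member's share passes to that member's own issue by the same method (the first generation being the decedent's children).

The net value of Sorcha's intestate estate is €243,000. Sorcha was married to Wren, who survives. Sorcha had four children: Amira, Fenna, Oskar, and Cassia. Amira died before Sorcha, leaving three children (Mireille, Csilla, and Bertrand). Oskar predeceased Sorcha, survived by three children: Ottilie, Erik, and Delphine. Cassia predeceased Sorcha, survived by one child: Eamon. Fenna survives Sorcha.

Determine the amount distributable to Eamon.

Eamon receives €31,500.

Wren first takes €75,000, leaving a balance of €168,000. Wren then takes one-quarter of the balance (€42,000), for a total of €117,000. The remaining €126,000 passes to the descendants.
The descendants' portion (€126,000) is divided into 4 shares of €31,500: Fenna takes €31,500; Amira's €31,500 share passes to Amira's issue; Oskar's €31,500 share passes to Oskar's issue; Cassia's €31,500 share passes to Cassia's issue.
Amira's share (€31,500) is divided into 3 shares of €10,500: Mireille, Csilla, and Bertrand each take €10,500.
Oskar's share (€31,500) is divided into 3 shares of €10,500: Ottilie, Erik, and Delphine each take €10,500.
Cassia's share (€31,500) passes entirely to Eamon.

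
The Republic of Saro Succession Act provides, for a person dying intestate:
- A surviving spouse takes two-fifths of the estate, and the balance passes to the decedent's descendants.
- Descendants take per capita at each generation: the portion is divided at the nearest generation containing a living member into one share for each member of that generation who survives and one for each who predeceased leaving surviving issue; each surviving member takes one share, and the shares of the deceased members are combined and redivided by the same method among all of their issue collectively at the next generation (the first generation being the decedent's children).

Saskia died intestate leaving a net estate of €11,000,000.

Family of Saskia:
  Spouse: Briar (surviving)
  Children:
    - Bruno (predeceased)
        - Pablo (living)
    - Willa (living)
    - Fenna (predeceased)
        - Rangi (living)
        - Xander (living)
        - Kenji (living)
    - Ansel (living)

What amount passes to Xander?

Xander receives €825,000.

Briar takes two-fifths of €11,000,000 = €4,400,000. The remaining €6,600,000 passes to the descendants.
The descendants' portion (€6,600,000) is divided at the children's generation into 4 shares of €1,650,000. Willa and Ansel each take €1,650,000. The 2 shares of the deceased (Bruno and Fenna) are combined into a pool of €3,300,000.
That pool (€3,300,000) is divided at the grandchildren's generation equally among Pablo, Rangi, Xander, and Kenji: €825,000 each.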